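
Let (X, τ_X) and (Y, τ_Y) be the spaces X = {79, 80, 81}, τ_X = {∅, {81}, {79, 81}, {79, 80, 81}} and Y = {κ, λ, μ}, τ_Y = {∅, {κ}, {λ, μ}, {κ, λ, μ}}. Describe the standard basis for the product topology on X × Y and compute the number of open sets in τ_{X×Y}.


Basis B = {∅ × ∅, {81} × {κ}, {79, 81} × {κ}, {81} × {λ, μ}, {79, 80, 81} × {κ}, {81} × {κ, λ, μ}, {79, 81} × {λ, μ}, {79, 81} × {κ, λ, μ}, {79, 80, 81} × {λ, μ}, {79, 80, 81} × {κ, λ, μ}}; |τ_{X×Y}| = 16.

Enumerate products U × V with U ∈ τ_X, V ∈ τ_Y (deduplicated):
  ∅ × ∅ = {} (∅)
  {81} × {κ} = {(81,κ)}
  {79, 81} × {κ} = {(79,κ), (81,κ)}
  {81} × {λ, μ} = {(81,λ), (81,μ)}
  {79, 80, 81} × {κ} = {(79,κ), (80,κ), (81,κ)}
  {81} × {κ, λ, μ} = {(81,κ), (81,λ), (81,μ)}
  {79, 81} × {λ, μ} = {(79,λ), (79,μ), (81,λ), (81,μ)}
  {79, 81} × {κ, λ, μ} = {(79,κ), (79,λ), (79,μ), (81,κ), (81,λ), (81,μ)}
  {79, 80, 81} × {λ, μ} = {(79,λ), (79,μ), (80,λ), (80,μ), (81,λ), (81,μ)}
  {79, 80, 81} × {κ, λ, μ} = {(79,κ), (79,λ), (79,μ), (80,κ), (80,λ), (80,μ), (81,κ), (81,λ), (81,μ)}
These 10 distinct sets form the basis B.
Close under arbitrary unions to get τ_{X×Y}; counting gives |τ_{X×Y}| = 16.


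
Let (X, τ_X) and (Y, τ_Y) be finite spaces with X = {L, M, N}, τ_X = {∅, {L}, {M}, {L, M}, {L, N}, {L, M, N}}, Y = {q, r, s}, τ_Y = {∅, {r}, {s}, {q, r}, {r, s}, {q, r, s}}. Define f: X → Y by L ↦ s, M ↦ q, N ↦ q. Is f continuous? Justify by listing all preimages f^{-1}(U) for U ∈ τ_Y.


f is NOT continuous.

Compute f^{-1}(U) for each U ∈ τ_Y:
  U = ∅: f^{-1}(U) = ∅ ∈ τ_X ✓.
  U = {r}: f^{-1}(U) = ∅ ∈ τ_X ✓.
  U = {s}: f^{-1}(U) = {L} ∈ τ_X ✓.
  U = {q, r}: f^{-1}(U) = {M, N} ∉ τ_X ✗.
  U = {r, s}: f^{-1}(U) = {L} ∈ τ_X ✓.
  U = {q, r, s}: f^{-1}(U) = {L, M, N} ∈ τ_X ✓.
Found U = {q, r} with f^{-1}(U) = {M, N} not in τ_X. Therefore f is NOT continuous.


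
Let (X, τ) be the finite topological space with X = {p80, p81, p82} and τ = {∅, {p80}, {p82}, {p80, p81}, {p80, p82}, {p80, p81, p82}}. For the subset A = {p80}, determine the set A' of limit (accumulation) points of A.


A' = {p81}

For each x ∈ X, list the open sets U ∈ τ with x ∈ U, then check whether U ∩ (A ∖ {x}) ≠ ∅ for every such U.
  x = p80: open {p80} ∋ x has {p80} ∩ (A ∖ {p80}) = ∅, so x is NOT a limit point.
  x = p81: opens ∋ x are {p80, p81}, {p80, p81, p82}; each meets A ∖ {p81}, so x IS a limit point.
  x = p82: open {p82} ∋ x has {p82} ∩ (A ∖ {p82}) = ∅, so x is NOT a limit point.
Collecting: A' = {p81}.


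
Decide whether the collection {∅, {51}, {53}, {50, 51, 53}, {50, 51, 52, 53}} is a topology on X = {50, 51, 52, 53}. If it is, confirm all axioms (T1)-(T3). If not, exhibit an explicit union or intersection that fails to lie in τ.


τ is NOT a topology on X.

Axiom (T1): ∅ ∈ τ? Yes; X ∈ τ? Yes.
Axiom (T2/T3): check pairwise unions and intersections of members of τ.
Counterexample for (T2): {51} ∪ {53} = {51, 53} ∉ τ. Therefore τ is NOT a topology.


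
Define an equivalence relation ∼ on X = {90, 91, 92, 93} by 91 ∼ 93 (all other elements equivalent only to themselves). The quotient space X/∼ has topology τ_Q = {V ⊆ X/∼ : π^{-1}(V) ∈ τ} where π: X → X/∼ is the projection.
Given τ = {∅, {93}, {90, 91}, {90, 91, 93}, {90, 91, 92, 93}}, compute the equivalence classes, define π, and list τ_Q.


X/∼ = {[90], [91=93], [92]}; |τ_Q| = 3.

Equivalence classes: [90], [91=93], [92].
Quotient map π: X → X/∼ sends 90 ↦ [90], 91 ↦ [91=93], 92 ↦ [92], 93 ↦ [91=93].
For each subset V ⊆ X/∼, compute π^{-1}(V) ⊆ X and check whether π^{-1}(V) ∈ τ. V is open in τ_Q iff π^{-1}(V) ∈ τ.
  V = {}: π^{-1}(V) = ∅ ∈ τ ✓.
  V = {[90]}: π^{-1}(V) = {90} ∉ τ ✗.
  V = {[91=93]}: π^{-1}(V) = {91, 93} ∉ τ ✗.
  V = {[90], [91=93]}: π^{-1}(V) = {90, 91, 93} ∈ τ ✓.
  V = {[92]}: π^{-1}(V) = {92} ∉ τ ✗.
  V = {[90], [92]}: π^{-1}(V) = {90, 92} ∉ τ ✗.
  V = {[91=93], [92]}: π^{-1}(V) = {91, 92, 93} ∉ τ ✗.
  V = {[90], [91=93], [92]}: π^{-1}(V) = {90, 91, 92, 93} ∈ τ ✓.
Open sets in the quotient: τ_Q = {{}, {[90], [91=93]}, {[90], [91=93], [92]}} (3 elements).


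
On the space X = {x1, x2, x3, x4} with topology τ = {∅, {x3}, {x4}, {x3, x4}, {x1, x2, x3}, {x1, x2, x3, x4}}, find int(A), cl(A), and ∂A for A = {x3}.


int(A) = {x3}, cl(A) = {x1, x2, x3}, ∂A = {x1, x2}.

Closed sets in (X, τ) are complements of opens:
  closed(X, τ) = {∅, {x4}, {x1, x2}, {x1, x2, x3}, {x1, x2, x4}, {x1, x2, x3, x4}}.
int(A) = ⋃ {U ∈ τ : U ⊆ A}. Opens contained in A: ∅, {x3}.
Taking the union of these: int(A) = {x3}.
cl(A) = ⋂ {C closed : A ⊆ C}. Closed sets containing A: {x1, x2, x3}, {x1, x2, x3, x4}.
Intersecting these: cl(A) = {x1, x2, x3}.
∂A = cl(A) ∖ int(A) = {x1, x2, x3} ∖ {x3} = {x1, x2}.


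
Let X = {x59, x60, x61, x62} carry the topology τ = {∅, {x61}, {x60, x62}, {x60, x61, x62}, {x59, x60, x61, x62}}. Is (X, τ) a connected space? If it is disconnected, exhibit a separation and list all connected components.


(X, τ) is connected.

Find clopen sets (U ∈ τ with X ∖ U ∈ τ):
  U = ∅, X ∖ U = {x59, x60, x61, x62} — both open, so U is clopen.
  U = {x59, x60, x61, x62}, X ∖ U = ∅ — both open, so U is clopen.
Only trivial clopens (∅ and X) exist, so (X, τ) is connected.
Compute connected components by grouping points that agree on all clopens:
  component: {x59, x60, x61, x62}


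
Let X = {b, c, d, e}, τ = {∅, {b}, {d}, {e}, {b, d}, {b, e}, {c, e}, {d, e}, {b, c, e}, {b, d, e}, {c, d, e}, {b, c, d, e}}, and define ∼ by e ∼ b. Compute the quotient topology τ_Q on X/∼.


X/∼ = {[b=e], [c], [d]}; |τ_Q| = 6.

Equivalence classes: [b=e], [c], [d].
Quotient map π: X → X/∼ sends b ↦ [b=e], c ↦ [c], d ↦ [d], e ↦ [b=e].
For each subset V ⊆ X/∼, compute π^{-1}(V) ⊆ X and check whether π^{-1}(V) ∈ τ. V is open in τ_Q iff π^{-1}(V) ∈ τ.
  V = {}: π^{-1}(V) = ∅ ∈ τ ✓.
  V = {[b=e]}: π^{-1}(V) = {b, e} ∈ τ ✓.
  V = {[c]}: π^{-1}(V) = {c} ∉ τ ✗.
  V = {[b=e], [c]}: π^{-1}(V) = {b, c, e} ∈ τ ✓.
  V = {[d]}: π^{-1}(V) = {d} ∈ τ ✓.
  V = {[b=e], [d]}: π^{-1}(V) = {b, d, e} ∈ τ ✓.
  V = {[c], [d]}: π^{-1}(V) = {c, d} ∉ τ ✗.
  V = {[b=e], [c], [d]}: π^{-1}(V) = {b, c, d, e} ∈ τ ✓.
Open sets in the quotient: τ_Q = {{}, {[b=e]}, {[b=e], [c]}, {[d]}, {[b=e], [d]}, {[b=e], [c], [d]}} (6 elements).


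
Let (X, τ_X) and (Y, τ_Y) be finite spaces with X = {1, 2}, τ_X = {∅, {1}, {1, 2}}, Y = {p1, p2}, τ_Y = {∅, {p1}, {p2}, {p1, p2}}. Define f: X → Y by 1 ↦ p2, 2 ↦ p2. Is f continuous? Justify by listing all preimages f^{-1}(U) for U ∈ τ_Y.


f IS continuous.

Compute f^{-1}(U) for each U ∈ τ_Y:
  U = ∅: f^{-1}(U) = ∅ ∈ τ_X ✓.
  U = {p1}: f^{-1}(U) = ∅ ∈ τ_X ✓.
  U = {p2}: f^{-1}(U) = {1, 2} ∈ τ_X ✓.
  U = {p1, p2}: f^{-1}(U) = {1, 2} ∈ τ_X ✓.
Every preimage lies in τ_X, so f IS continuous.


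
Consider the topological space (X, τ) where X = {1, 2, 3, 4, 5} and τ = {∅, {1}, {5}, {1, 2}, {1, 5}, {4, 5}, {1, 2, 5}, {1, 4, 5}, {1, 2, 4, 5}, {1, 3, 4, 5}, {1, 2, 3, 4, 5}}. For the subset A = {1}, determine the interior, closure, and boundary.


int(A) = {1}, cl(A) = {1, 2, 3}, ∂A = {2, 3}.

Closed sets in (X, τ) are complements of opens:
  closed(X, τ) = {∅, {2}, {3}, {2, 3}, {3, 4}, {1, 2, 3}, {2, 3, 4}, {3, 4, 5}, {1, 2, 3, 4}, {2, 3, 4, 5}, {1, 2, 3, 4, 5}}.
int(A) = ⋃ {U ∈ τ : U ⊆ A}. Opens contained in A: ∅, {1}.
Taking the union of these: int(A) = {1}.
cl(A) = ⋂ {C closed : A ⊆ C}. Closed sets containing A: {1, 2, 3}, {1, 2, 3, 4}, {1, 2, 3, 4, 5}.
Intersecting these: cl(A) = {1, 2, 3}.
∂A = cl(A) ∖ int(A) = {1, 2, 3} ∖ {1} = {2, 3}.


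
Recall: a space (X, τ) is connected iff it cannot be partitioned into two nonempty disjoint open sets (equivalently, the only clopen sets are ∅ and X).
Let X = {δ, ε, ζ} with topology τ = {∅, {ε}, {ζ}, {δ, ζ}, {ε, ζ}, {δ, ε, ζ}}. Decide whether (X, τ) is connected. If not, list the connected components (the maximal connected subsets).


(X, τ) is disconnected; components = [{ε}, {δ, ζ}].

Find clopen sets (U ∈ τ with X ∖ U ∈ τ):
  U = ∅, X ∖ U = {δ, ε, ζ} — both open, so U is clopen.
  U = {ε}, X ∖ U = {δ, ζ} — both open, so U is clopen.
  U = {δ, ζ}, X ∖ U = {ε} — both open, so U is clopen.
  U = {δ, ε, ζ}, X ∖ U = ∅ — both open, so U is clopen.
Nontrivial clopen(s) exist: e.g. {δ, ζ}. So (X, τ) is disconnected.
Compute connected components by grouping points that agree on all clopens:
  component: {ε}
  component: {δ, ζ}


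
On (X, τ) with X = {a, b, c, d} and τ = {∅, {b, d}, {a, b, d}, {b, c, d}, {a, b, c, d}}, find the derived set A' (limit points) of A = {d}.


A' = {a, b, c}

For each x ∈ X, list the open sets U ∈ τ with x ∈ U, then check whether U ∩ (A ∖ {x}) ≠ ∅ for every such U.
  x = a: opens ∋ x are {a, b, d}, {a, b, c, d}; each meets A ∖ {a}, so x IS a limit point.
  x = b: opens ∋ x are {b, d}, {a, b, d}, {b, c, d}, {a, b, c, d}; each meets A ∖ {b}, so x IS a limit point.
  x = c: opens ∋ x are {b, c, d}, {a, b, c, d}; each meets A ∖ {c}, so x IS a limit point.
  x = d: open {b, d} ∋ x has {b, d} ∩ (A ∖ {d}) = ∅, so x is NOT a limit point.
Collecting: A' = {a, b, c}.


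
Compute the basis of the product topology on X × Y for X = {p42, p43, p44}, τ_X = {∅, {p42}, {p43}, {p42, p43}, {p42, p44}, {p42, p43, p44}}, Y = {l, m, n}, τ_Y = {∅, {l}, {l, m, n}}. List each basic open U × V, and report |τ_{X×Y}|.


Basis B = {∅ × ∅, {p42} × {l}, {p43} × {l}, {p42, p43} × {l}, {p42, p44} × {l}, {p42} × {l, m, n}, {p42, p43, p44} × {l}, {p43} × {l, m, n}, {p42, p43} × {l, m, n}, {p42, p44} × {l, m, n}, {p42, p43, p44} × {l, m, n}}; |τ_{X×Y}| = 18.

Enumerate products U × V with U ∈ τ_X, V ∈ τ_Y (deduplicated):
  ∅ × ∅ = {} (∅)
  {p42} × {l} = {(p42,l)}
  {p43} × {l} = {(p43,l)}
  {p42, p43} × {l} = {(p42,l), (p43,l)}
  {p42, p44} × {l} = {(p42,l), (p44,l)}
  {p42} × {l, m, n} = {(p42,l), (p42,m), (p42,n)}
  {p42, p43, p44} × {l} = {(p42,l), (p43,l), (p44,l)}
  {p43} × {l, m, n} = {(p43,l), (p43,m), (p43,n)}
  {p42, p43} × {l, m, n} = {(p42,l), (p42,m), (p42,n), (p43,l), (p43,m), (p43,n)}
  {p42, p44} × {l, m, n} = {(p42,l), (p42,m), (p42,n), (p44,l), (p44,m), (p44,n)}
  {p42, p43, p44} × {l, m, n} = {(p42,l), (p42,m), (p42,n), (p43,l), (p43,m), (p43,n), (p44,l), (p44,m), (p44,n)}
These 11 distinct sets form the basis B.
Close under arbitrary unions to get τ_{X×Y}; counting gives |τ_{X×Y}| = 18.


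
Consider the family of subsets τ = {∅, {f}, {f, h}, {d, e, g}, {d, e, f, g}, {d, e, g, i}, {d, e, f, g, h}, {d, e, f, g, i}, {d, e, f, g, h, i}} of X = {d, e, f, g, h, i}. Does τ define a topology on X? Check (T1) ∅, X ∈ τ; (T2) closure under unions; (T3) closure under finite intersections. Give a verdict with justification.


τ IS a topology on X.

Axiom (T1): ∅ ∈ τ? Yes; X ∈ τ? Yes.
Axiom (T2/T3): check pairwise unions and intersections of members of τ.
All pairwise intersections and unions checked — each lies in τ. Therefore τ satisfies (T1), (T2), (T3): it IS a topology on X.


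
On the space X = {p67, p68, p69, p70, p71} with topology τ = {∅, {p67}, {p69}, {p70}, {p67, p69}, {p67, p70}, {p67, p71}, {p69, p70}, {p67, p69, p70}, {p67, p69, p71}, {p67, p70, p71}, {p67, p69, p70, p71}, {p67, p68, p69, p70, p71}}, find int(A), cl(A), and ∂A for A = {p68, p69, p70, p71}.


int(A) = {p69, p70}, cl(A) = {p68, p69, p70, p71}, ∂A = {p68, p71}.

Closed sets in (X, τ) are complements of opens:
  closed(X, τ) = {∅, {p68}, {p68, p69}, {p68, p70}, {p68, p71}, {p67, p68, p71}, {p68, p69, p70}, {p68, p69, p71}, {p68, p70, p71}, {p67, p68, p69, p71}, {p67, p68, p70, p71}, {p68, p69, p70, p71}, {p67, p68, p69, p70, p71}}.
int(A) = ⋃ {U ∈ τ : U ⊆ A}. Opens contained in A: ∅, {p69}, {p70}, {p69, p70}.
Taking the union of these: int(A) = {p69, p70}.
cl(A) = ⋂ {C closed : A ⊆ C}. Closed sets containing A: {p68, p69, p70, p71}, {p67, p68, p69, p70, p71}.
Intersecting these: cl(A) = {p68, p69, p70, p71}.
∂A = cl(A) ∖ int(A) = {p68, p69, p70, p71} ∖ {p69, p70} = {p68, p71}.


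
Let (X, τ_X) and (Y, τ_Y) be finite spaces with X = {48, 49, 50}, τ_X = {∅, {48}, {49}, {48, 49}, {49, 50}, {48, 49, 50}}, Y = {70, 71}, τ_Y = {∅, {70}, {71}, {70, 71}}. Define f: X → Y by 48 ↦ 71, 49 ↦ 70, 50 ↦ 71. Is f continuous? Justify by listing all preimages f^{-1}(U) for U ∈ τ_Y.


f is NOT continuous.

Compute f^{-1}(U) for each U ∈ τ_Y:
  U = ∅: f^{-1}(U) = ∅ ∈ τ_X ✓.
  U = {70}: f^{-1}(U) = {49} ∈ τ_X ✓.
  U = {71}: f^{-1}(U) = {48, 50} ∉ τ_X ✗.
  U = {70, 71}: f^{-1}(U) = {48, 49, 50} ∈ τ_X ✓.
Found U = {71} with f^{-1}(U) = {48, 50} not in τ_X. Therefore f is NOT continuous.


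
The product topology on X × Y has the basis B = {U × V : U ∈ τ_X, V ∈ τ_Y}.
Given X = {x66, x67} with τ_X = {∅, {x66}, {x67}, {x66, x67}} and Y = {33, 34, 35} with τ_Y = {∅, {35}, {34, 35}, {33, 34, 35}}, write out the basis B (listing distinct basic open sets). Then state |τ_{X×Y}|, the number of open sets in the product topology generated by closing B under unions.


Basis B = {∅ × ∅, {x66} × {35}, {x67} × {35}, {x66} × {34, 35}, {x66, x67} × {35}, {x67} × {34, 35}, {x66} × {33, 34, 35}, {x67} × {33, 34, 35}, {x66, x67} × {34, 35}, {x66, x67} × {33, 34, 35}}; |τ_{X×Y}| = 16.

Enumerate products U × V with U ∈ τ_X, V ∈ τ_Y (deduplicated):
  ∅ × ∅ = {} (∅)
  {x66} × {35} = {(x66,35)}
  {x67} × {35} = {(x67,35)}
  {x66} × {34, 35} = {(x66,34), (x66,35)}
  {x66, x67} × {35} = {(x66,35), (x67,35)}
  {x67} × {34, 35} = {(x67,34), (x67,35)}
  {x66} × {33, 34, 35} = {(x66,33), (x66,34), (x66,35)}
  {x67} × {33, 34, 35} = {(x67,33), (x67,34), (x67,35)}
  {x66, x67} × {34, 35} = {(x66,34), (x66,35), (x67,34), (x67,35)}
  {x66, x67} × {33, 34, 35} = {(x66,33), (x66,34), (x66,35), (x67,33), (x67,34), (x67,35)}
These 10 distinct sets form the basis B.
Close under arbitrary unions to get τ_{X×Y}; counting gives |τ_{X×Y}| = 16.


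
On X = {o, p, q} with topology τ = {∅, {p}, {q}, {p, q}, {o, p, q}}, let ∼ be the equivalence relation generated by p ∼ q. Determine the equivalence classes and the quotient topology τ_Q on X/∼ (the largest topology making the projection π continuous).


X/∼ = {[o], [p=q]}; |τ_Q| = 3.

Equivalence classes: [o], [p=q].
Quotient map π: X → X/∼ sends o ↦ [o], p ↦ [p=q], q ↦ [p=q].
For each subset V ⊆ X/∼, compute π^{-1}(V) ⊆ X and check whether π^{-1}(V) ∈ τ. V is open in τ_Q iff π^{-1}(V) ∈ τ.
  V = {}: π^{-1}(V) = ∅ ∈ τ ✓.
  V = {[o]}: π^{-1}(V) = {o} ∉ τ ✗.
  V = {[p=q]}: π^{-1}(V) = {p, q} ∈ τ ✓.
  V = {[o], [p=q]}: π^{-1}(V) = {o, p, q} ∈ τ ✓.
Open sets in the quotient: τ_Q = {{}, {[p=q]}, {[o], [p=q]}} (3 elements).


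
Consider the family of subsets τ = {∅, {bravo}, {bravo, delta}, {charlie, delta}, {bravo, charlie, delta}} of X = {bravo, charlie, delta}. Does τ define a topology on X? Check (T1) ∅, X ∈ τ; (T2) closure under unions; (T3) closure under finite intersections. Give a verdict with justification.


τ is NOT a topology on X.

Axiom (T1): ∅ ∈ τ? Yes; X ∈ τ? Yes.
Axiom (T2/T3): check pairwise unions and intersections of members of τ.
Counterexample for (T3): {bravo, delta} ∩ {charlie, delta} = {delta} ∉ τ. Therefore τ is NOT a topology.


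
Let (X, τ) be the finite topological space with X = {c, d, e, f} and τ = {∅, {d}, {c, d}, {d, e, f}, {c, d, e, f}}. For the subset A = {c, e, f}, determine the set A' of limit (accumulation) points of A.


A' = {e, f}

For each x ∈ X, list the open sets U ∈ τ with x ∈ U, then check whether U ∩ (A ∖ {x}) ≠ ∅ for every such U.
  x = c: open {c, d} ∋ x has {c, d} ∩ (A ∖ {c}) = ∅, so x is NOT a limit point.
  x = d: open {d} ∋ x has {d} ∩ (A ∖ {d}) = ∅, so x is NOT a limit point.
  x = e: opens ∋ x are {d, e, f}, {c, d, e, f}; each meets A ∖ {e}, so x IS a limit point.
  x = f: opens ∋ x are {d, e, f}, {c, d, e, f}; each meets A ∖ {f}, so x IS a limit point.
Collecting: A' = {e, f}.


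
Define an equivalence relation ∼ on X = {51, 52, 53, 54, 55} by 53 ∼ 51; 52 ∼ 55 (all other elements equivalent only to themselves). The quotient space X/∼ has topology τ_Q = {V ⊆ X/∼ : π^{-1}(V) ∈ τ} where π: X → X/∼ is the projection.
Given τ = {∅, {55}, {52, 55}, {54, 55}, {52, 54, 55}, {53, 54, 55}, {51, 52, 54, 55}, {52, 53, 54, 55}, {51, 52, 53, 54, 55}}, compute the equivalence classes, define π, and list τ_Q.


X/∼ = {[51=53], [52=55], [54]}; |τ_Q| = 4.

Equivalence classes: [51=53], [52=55], [54].
Quotient map π: X → X/∼ sends 51 ↦ [51=53], 52 ↦ [52=55], 53 ↦ [51=53], 54 ↦ [54], 55 ↦ [52=55].
For each subset V ⊆ X/∼, compute π^{-1}(V) ⊆ X and check whether π^{-1}(V) ∈ τ. V is open in τ_Q iff π^{-1}(V) ∈ τ.
  V = {}: π^{-1}(V) = ∅ ∈ τ ✓.
  V = {[51=53]}: π^{-1}(V) = {51, 53} ∉ τ ✗.
  V = {[52=55]}: π^{-1}(V) = {52, 55} ∈ τ ✓.
  V = {[51=53], [52=55]}: π^{-1}(V) = {51, 52, 53, 55} ∉ τ ✗.
  V = {[54]}: π^{-1}(V) = {54} ∉ τ ✗.
  V = {[51=53], [54]}: π^{-1}(V) = {51, 53, 54} ∉ τ ✗.
  V = {[52=55], [54]}: π^{-1}(V) = {52, 54, 55} ∈ τ ✓.
  V = {[51=53], [52=55], [54]}: π^{-1}(V) = {51, 52, 53, 54, 55} ∈ τ ✓.
Open sets in the quotient: τ_Q = {{}, {[52=55]}, {[52=55], [54]}, {[51=53], [52=55], [54]}} (4 elements).


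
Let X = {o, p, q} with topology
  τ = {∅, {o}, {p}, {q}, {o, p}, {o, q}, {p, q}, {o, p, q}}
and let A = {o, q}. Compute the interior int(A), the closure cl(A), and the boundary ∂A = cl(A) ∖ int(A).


int(A) = {o, q}, cl(A) = {o, q}, ∂A = ∅.

Closed sets in (X, τ) are complements of opens:
  closed(X, τ) = {∅, {o}, {p}, {q}, {o, p}, {o, q}, {p, q}, {o, p, q}}.
int(A) = ⋃ {U ∈ τ : U ⊆ A}. Opens contained in A: ∅, {o}, {q}, {o, q}.
Taking the union of these: int(A) = {o, q}.
cl(A) = ⋂ {C closed : A ⊆ C}. Closed sets containing A: {o, q}, {o, p, q}.
Intersecting these: cl(A) = {o, q}.
∂A = cl(A) ∖ int(A) = {o, q} ∖ {o, q} = ∅.


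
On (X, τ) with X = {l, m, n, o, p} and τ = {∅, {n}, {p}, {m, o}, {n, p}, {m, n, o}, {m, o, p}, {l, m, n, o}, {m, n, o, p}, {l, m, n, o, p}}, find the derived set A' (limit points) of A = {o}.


A' = {l, m}

For each x ∈ X, list the open sets U ∈ τ with x ∈ U, then check whether U ∩ (A ∖ {x}) ≠ ∅ for every such U.
  x = l: opens ∋ x are {l, m, n, o}, {l, m, n, o, p}; each meets A ∖ {l}, so x IS a limit point.
  x = m: opens ∋ x are {m, o}, {m, n, o}, {m, o, p}, {l, m, n, o}, {m, n, o, p}, {l, m, n, o, p}; each meets A ∖ {m}, so x IS a limit point.
  x = n: open {n} ∋ x has {n} ∩ (A ∖ {n}) = ∅, so x is NOT a limit point.
  x = o: open {m, o} ∋ x has {m, o} ∩ (A ∖ {o}) = ∅, so x is NOT a limit point.
  x = p: open {p} ∋ x has {p} ∩ (A ∖ {p}) = ∅, so x is NOT a limit point.
Collecting: A' = {l, m}.


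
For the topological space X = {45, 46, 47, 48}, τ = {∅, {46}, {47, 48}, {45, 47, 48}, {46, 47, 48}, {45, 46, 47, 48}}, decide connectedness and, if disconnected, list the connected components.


(X, τ) is disconnected; components = [{46}, {45, 47, 48}].

Find clopen sets (U ∈ τ with X ∖ U ∈ τ):
  U = ∅, X ∖ U = {45, 46, 47, 48} — both open, so U is clopen.
  U = {46}, X ∖ U = {45, 47, 48} — both open, so U is clopen.
  U = {45, 47, 48}, X ∖ U = {46} — both open, so U is clopen.
  U = {45, 46, 47, 48}, X ∖ U = ∅ — both open, so U is clopen.
Nontrivial clopen(s) exist: e.g. {45, 47, 48}. So (X, τ) is disconnected.
Compute connected components by grouping points that agree on all clopens:
  component: {46}
  component: {45, 47, 48}


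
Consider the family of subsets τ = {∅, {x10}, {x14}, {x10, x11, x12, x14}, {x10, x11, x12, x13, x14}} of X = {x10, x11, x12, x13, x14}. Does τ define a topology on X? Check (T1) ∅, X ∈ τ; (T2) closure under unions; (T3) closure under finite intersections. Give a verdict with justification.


τ is NOT a topology on X.

Axiom (T1): ∅ ∈ τ? Yes; X ∈ τ? Yes.
Axiom (T2/T3): check pairwise unions and intersections of members of τ.
Counterexample for (T2): {x10} ∪ {x14} = {x10, x14} ∉ τ. Therefore τ is NOT a topology.


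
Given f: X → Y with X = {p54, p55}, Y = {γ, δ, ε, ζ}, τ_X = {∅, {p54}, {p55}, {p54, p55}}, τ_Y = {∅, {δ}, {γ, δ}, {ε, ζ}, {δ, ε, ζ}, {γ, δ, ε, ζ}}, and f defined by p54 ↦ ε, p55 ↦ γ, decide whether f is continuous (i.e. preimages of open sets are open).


f IS continuous.

Compute f^{-1}(U) for each U ∈ τ_Y:
  U = ∅: f^{-1}(U) = ∅ ∈ τ_X ✓.
  U = {δ}: f^{-1}(U) = ∅ ∈ τ_X ✓.
  U = {γ, δ}: f^{-1}(U) = {p55} ∈ τ_X ✓.
  U = {ε, ζ}: f^{-1}(U) = {p54} ∈ τ_X ✓.
  U = {δ, ε, ζ}: f^{-1}(U) = {p54} ∈ τ_X ✓.
  U = {γ, δ, ε, ζ}: f^{-1}(U) = {p54, p55} ∈ τ_X ✓.
Every preimage lies in τ_X, so f IS continuous.


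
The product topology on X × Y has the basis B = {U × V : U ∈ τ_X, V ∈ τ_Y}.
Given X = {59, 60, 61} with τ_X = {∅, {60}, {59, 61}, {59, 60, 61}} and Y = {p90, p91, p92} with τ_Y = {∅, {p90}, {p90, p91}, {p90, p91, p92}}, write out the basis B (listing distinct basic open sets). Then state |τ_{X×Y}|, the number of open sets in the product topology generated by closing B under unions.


Basis B = {∅ × ∅, {60} × {p90}, {59, 61} × {p90}, {60} × {p90, p91}, {59, 60, 61} × {p90}, {60} × {p90, p91, p92}, {59, 61} × {p90, p91}, {59, 61} × {p90, p91, p92}, {59, 60, 61} × {p90, p91}, {59, 60, 61} × {p90, p91, p92}}; |τ_{X×Y}| = 16.

Enumerate products U × V with U ∈ τ_X, V ∈ τ_Y (deduplicated):
  ∅ × ∅ = {} (∅)
  {60} × {p90} = {(60,p90)}
  {59, 61} × {p90} = {(59,p90), (61,p90)}
  {60} × {p90, p91} = {(60,p90), (60,p91)}
  {59, 60, 61} × {p90} = {(59,p90), (60,p90), (61,p90)}
  {60} × {p90, p91, p92} = {(60,p90), (60,p91), (60,p92)}
  {59, 61} × {p90, p91} = {(59,p90), (59,p91), (61,p90), (61,p91)}
  {59, 61} × {p90, p91, p92} = {(59,p90), (59,p91), (59,p92), (61,p90), (61,p91), (61,p92)}
  {59, 60, 61} × {p90, p91} = {(59,p90), (59,p91), (60,p90), (60,p91), (61,p90), (61,p91)}
  {59, 60, 61} × {p90, p91, p92} = {(59,p90), (59,p91), (59,p92), (60,p90), (60,p91), (60,p92), (61,p90), (61,p91), (61,p92)}
These 10 distinct sets form the basis B.
Close under arbitrary unions to get τ_{X×Y}; counting gives |τ_{X×Y}| = 16.


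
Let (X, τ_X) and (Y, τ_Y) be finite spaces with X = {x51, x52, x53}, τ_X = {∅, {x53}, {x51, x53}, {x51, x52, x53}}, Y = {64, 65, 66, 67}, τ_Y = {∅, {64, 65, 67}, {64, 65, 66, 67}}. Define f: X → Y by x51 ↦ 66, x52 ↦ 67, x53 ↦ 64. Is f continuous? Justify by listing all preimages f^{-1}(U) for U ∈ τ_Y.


f is NOT continuous.

Compute f^{-1}(U) for each U ∈ τ_Y:
  U = ∅: f^{-1}(U) = ∅ ∈ τ_X ✓.
  U = {64, 65, 67}: f^{-1}(U) = {x52, x53} ∉ τ_X ✗.
  U = {64, 65, 66, 67}: f^{-1}(U) = {x51, x52, x53} ∈ τ_X ✓.
Found U = {64, 65, 67} with f^{-1}(U) = {x52, x53} not in τ_X. Therefore f is NOT continuous.


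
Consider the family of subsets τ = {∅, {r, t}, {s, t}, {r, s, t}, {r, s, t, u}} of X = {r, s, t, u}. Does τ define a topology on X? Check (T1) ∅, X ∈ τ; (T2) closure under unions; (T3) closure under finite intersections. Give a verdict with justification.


τ is NOT a topology on X.

Axiom (T1): ∅ ∈ τ? Yes; X ∈ τ? Yes.
Axiom (T2/T3): check pairwise unions and intersections of members of τ.
Counterexample for (T3): {r, t} ∩ {s, t} = {t} ∉ τ. Therefore τ is NOT a topology.


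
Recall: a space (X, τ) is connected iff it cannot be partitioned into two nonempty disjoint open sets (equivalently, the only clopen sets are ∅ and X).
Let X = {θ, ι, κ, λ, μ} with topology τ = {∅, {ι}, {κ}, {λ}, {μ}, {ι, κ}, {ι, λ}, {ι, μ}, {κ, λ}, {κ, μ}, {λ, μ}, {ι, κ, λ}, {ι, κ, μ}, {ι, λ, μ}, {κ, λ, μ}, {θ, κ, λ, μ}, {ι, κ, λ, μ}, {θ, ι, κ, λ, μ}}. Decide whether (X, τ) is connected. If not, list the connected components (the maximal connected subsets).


(X, τ) is disconnected; components = [{ι}, {θ, κ, λ, μ}].

Find clopen sets (U ∈ τ with X ∖ U ∈ τ):
  U = ∅, X ∖ U = {θ, ι, κ, λ, μ} — both open, so U is clopen.
  U = {ι}, X ∖ U = {θ, κ, λ, μ} — both open, so U is clopen.
  U = {θ, κ, λ, μ}, X ∖ U = {ι} — both open, so U is clopen.
  U = {θ, ι, κ, λ, μ}, X ∖ U = ∅ — both open, so U is clopen.
Nontrivial clopen(s) exist: e.g. {θ, κ, λ, μ}. So (X, τ) is disconnected.
Compute connected components by grouping points that agree on all clopens:
  component: {ι}
  component: {θ, κ, λ, μ}


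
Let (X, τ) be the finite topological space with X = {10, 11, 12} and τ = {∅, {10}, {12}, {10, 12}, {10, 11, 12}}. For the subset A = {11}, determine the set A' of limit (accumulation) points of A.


A' = ∅

For each x ∈ X, list the open sets U ∈ τ with x ∈ U, then check whether U ∩ (A ∖ {x}) ≠ ∅ for every such U.
  x = 10: open {10} ∋ x has {10} ∩ (A ∖ {10}) = ∅, so x is NOT a limit point.
  x = 11: open {10, 11, 12} ∋ x has {10, 11, 12} ∩ (A ∖ {11}) = ∅, so x is NOT a limit point.
  x = 12: open {12} ∋ x has {12} ∩ (A ∖ {12}) = ∅, so x is NOT a limit point.
Collecting: A' = ∅.


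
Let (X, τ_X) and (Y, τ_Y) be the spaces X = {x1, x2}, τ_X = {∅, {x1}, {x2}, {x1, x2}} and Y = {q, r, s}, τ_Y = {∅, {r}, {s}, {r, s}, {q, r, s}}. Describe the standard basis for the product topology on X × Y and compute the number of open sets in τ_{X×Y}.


Basis B = {∅ × ∅, {x1} × {r}, {x1} × {s}, {x2} × {r}, {x2} × {s}, {x1} × {r, s}, {x1, x2} × {r}, {x1, x2} × {s}, {x2} × {r, s}, {x1} × {q, r, s}, {x2} × {q, r, s}, {x1, x2} × {r, s}, {x1, x2} × {q, r, s}}; |τ_{X×Y}| = 25.

Enumerate products U × V with U ∈ τ_X, V ∈ τ_Y (deduplicated):
  ∅ × ∅ = {} (∅)
  {x1} × {r} = {(x1,r)}
  {x1} × {s} = {(x1,s)}
  {x2} × {r} = {(x2,r)}
  {x2} × {s} = {(x2,s)}
  {x1} × {r, s} = {(x1,r), (x1,s)}
  {x1, x2} × {r} = {(x1,r), (x2,r)}
  {x1, x2} × {s} = {(x1,s), (x2,s)}
  {x2} × {r, s} = {(x2,r), (x2,s)}
  {x1} × {q, r, s} = {(x1,q), (x1,r), (x1,s)}
  {x2} × {q, r, s} = {(x2,q), (x2,r), (x2,s)}
  {x1, x2} × {r, s} = {(x1,r), (x1,s), (x2,r), (x2,s)}
  {x1, x2} × {q, r, s} = {(x1,q), (x1,r), (x1,s), (x2,q), (x2,r), (x2,s)}
These 13 distinct sets form the basis B.
Close under arbitrary unions to get τ_{X×Y}; counting gives |τ_{X×Y}| = 25.


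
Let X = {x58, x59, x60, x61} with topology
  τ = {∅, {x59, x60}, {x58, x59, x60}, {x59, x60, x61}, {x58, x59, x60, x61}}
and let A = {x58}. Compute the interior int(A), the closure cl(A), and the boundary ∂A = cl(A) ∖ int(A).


int(A) = ∅, cl(A) = {x58}, ∂A = {x58}.

Closed sets in (X, τ) are complements of opens:
  closed(X, τ) = {∅, {x58}, {x61}, {x58, x61}, {x58, x59, x60, x61}}.
int(A) = ⋃ {U ∈ τ : U ⊆ A}. Opens contained in A: ∅.
Taking the union of these: int(A) = ∅.
cl(A) = ⋂ {C closed : A ⊆ C}. Closed sets containing A: {x58}, {x58, x61}, {x58, x59, x60, x61}.
Intersecting these: cl(A) = {x58}.
∂A = cl(A) ∖ int(A) = {x58} ∖ ∅ = {x58}.


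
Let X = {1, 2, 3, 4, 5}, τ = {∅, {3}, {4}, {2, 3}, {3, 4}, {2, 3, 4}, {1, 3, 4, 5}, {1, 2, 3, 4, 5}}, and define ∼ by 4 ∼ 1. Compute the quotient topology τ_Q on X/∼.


X/∼ = {[1=4], [2], [3], [5]}; |τ_Q| = 5.

Equivalence classes: [1=4], [2], [3], [5].
Quotient map π: X → X/∼ sends 1 ↦ [1=4], 2 ↦ [2], 3 ↦ [3], 4 ↦ [1=4], 5 ↦ [5].
For each subset V ⊆ X/∼, compute π^{-1}(V) ⊆ X and check whether π^{-1}(V) ∈ τ. V is open in τ_Q iff π^{-1}(V) ∈ τ.
  V = {}: π^{-1}(V) = ∅ ∈ τ ✓.
  V = {[1=4]}: π^{-1}(V) = {1, 4} ∉ τ ✗.
  V = {[2]}: π^{-1}(V) = {2} ∉ τ ✗.
  V = {[1=4], [2]}: π^{-1}(V) = {1, 2, 4} ∉ τ ✗.
  V = {[3]}: π^{-1}(V) = {3} ∈ τ ✓.
  V = {[1=4], [3]}: π^{-1}(V) = {1, 3, 4} ∉ τ ✗.
  V = {[2], [3]}: π^{-1}(V) = {2, 3} ∈ τ ✓.
  V = {[1=4], [2], [3]}: π^{-1}(V) = {1, 2, 3, 4} ∉ τ ✗.
  V = {[5]}: π^{-1}(V) = {5} ∉ τ ✗.
  V = {[1=4], [5]}: π^{-1}(V) = {1, 4, 5} ∉ τ ✗.
  V = {[2], [5]}: π^{-1}(V) = {2, 5} ∉ τ ✗.
  V = {[1=4], [2], [5]}: π^{-1}(V) = {1, 2, 4, 5} ∉ τ ✗.
  V = {[3], [5]}: π^{-1}(V) = {3, 5} ∉ τ ✗.
  V = {[1=4], [3], [5]}: π^{-1}(V) = {1, 3, 4, 5} ∈ τ ✓.
  V = {[2], [3], [5]}: π^{-1}(V) = {2, 3, 5} ∉ τ ✗.
  V = {[1=4], [2], [3], [5]}: π^{-1}(V) = {1, 2, 3, 4, 5} ∈ τ ✓.
Open sets in the quotient: τ_Q = {{}, {[3]}, {[2], [3]}, {[1=4], [3], [5]}, {[1=4], [2], [3], [5]}} (5 elements).


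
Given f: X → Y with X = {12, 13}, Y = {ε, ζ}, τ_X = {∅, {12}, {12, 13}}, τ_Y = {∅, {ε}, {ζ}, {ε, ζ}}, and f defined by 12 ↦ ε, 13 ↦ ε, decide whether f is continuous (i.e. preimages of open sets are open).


f IS continuous.

Compute f^{-1}(U) for each U ∈ τ_Y:
  U = ∅: f^{-1}(U) = ∅ ∈ τ_X ✓.
  U = {ε}: f^{-1}(U) = {12, 13} ∈ τ_X ✓.
  U = {ζ}: f^{-1}(U) = ∅ ∈ τ_X ✓.
  U = {ε, ζ}: f^{-1}(U) = {12, 13} ∈ τ_X ✓.
Every preimage lies in τ_X, so f IS continuous.


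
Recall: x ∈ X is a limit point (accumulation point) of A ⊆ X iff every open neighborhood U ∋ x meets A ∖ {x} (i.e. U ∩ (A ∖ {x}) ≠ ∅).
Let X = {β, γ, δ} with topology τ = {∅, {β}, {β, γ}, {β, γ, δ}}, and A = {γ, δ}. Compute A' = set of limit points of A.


A' = {δ}

For each x ∈ X, list the open sets U ∈ τ with x ∈ U, then check whether U ∩ (A ∖ {x}) ≠ ∅ for every such U.
  x = β: open {β} ∋ x has {β} ∩ (A ∖ {β}) = ∅, so x is NOT a limit point.
  x = γ: open {β, γ} ∋ x has {β, γ} ∩ (A ∖ {γ}) = ∅, so x is NOT a limit point.
  x = δ: opens ∋ x are {β, γ, δ}; each meets A ∖ {δ}, so x IS a limit point.
Collecting: A' = {δ}.


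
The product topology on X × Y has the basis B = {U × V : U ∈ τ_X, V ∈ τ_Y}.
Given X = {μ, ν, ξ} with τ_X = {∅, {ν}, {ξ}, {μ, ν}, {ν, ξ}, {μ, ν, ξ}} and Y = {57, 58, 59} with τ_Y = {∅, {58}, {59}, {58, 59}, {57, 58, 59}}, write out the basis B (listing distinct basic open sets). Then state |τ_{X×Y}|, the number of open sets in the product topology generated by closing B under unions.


Basis B = {∅ × ∅, {ν} × {58}, {ν} × {59}, {ξ} × {58}, {ξ} × {59}, {μ, ν} × {58}, {μ, ν} × {59}, {ν} × {58, 59}, {ν, ξ} × {58}, {ν, ξ} × {59}, {ξ} × {58, 59}, {μ, ν, ξ} × {58}, {μ, ν, ξ} × {59}, {ν} × {57, 58, 59}, {ξ} × {57, 58, 59}, {μ, ν} × {58, 59}, {ν, ξ} × {58, 59}, {μ, ν} × {57, 58, 59}, {μ, ν, ξ} × {58, 59}, {ν, ξ} × {57, 58, 59}, {μ, ν, ξ} × {57, 58, 59}}; |τ_{X×Y}| = 70.

Enumerate products U × V with U ∈ τ_X, V ∈ τ_Y (deduplicated):
  ∅ × ∅ = {} (∅)
  {ν} × {58} = {(ν,58)}
  {ν} × {59} = {(ν,59)}
  {ξ} × {58} = {(ξ,58)}
  {ξ} × {59} = {(ξ,59)}
  {μ, ν} × {58} = {(μ,58), (ν,58)}
  {μ, ν} × {59} = {(μ,59), (ν,59)}
  {ν} × {58, 59} = {(ν,58), (ν,59)}
  {ν, ξ} × {58} = {(ν,58), (ξ,58)}
  {ν, ξ} × {59} = {(ν,59), (ξ,59)}
  {ξ} × {58, 59} = {(ξ,58), (ξ,59)}
  {μ, ν, ξ} × {58} = {(μ,58), (ν,58), (ξ,58)}
  {μ, ν, ξ} × {59} = {(μ,59), (ν,59), (ξ,59)}
  {ν} × {57, 58, 59} = {(ν,57), (ν,58), (ν,59)}
  {ξ} × {57, 58, 59} = {(ξ,57), (ξ,58), (ξ,59)}
  {μ, ν} × {58, 59} = {(μ,58), (μ,59), (ν,58), (ν,59)}
  {ν, ξ} × {58, 59} = {(ν,58), (ν,59), (ξ,58), (ξ,59)}
  {μ, ν} × {57, 58, 59} = {(μ,57), (μ,58), (μ,59), (ν,57), (ν,58), (ν,59)}
  {μ, ν, ξ} × {58, 59} = {(μ,58), (μ,59), (ν,58), (ν,59), (ξ,58), (ξ,59)}
  {ν, ξ} × {57, 58, 59} = {(ν,57), (ν,58), (ν,59), (ξ,57), (ξ,58), (ξ,59)}
  {μ, ν, ξ} × {57, 58, 59} = {(μ,57), (μ,58), (μ,59), (ν,57), (ν,58), (ν,59), (ξ,57), (ξ,58), (ξ,59)}
These 21 distinct sets form the basis B.
Close under arbitrary unions to get τ_{X×Y}; counting gives |τ_{X×Y}| = 70.


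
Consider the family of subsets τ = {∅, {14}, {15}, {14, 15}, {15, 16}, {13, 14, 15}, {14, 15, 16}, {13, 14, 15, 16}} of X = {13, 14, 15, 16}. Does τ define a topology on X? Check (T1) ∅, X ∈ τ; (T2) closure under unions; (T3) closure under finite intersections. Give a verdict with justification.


τ IS a topology on X.

Axiom (T1): ∅ ∈ τ? Yes; X ∈ τ? Yes.
Axiom (T2/T3): check pairwise unions and intersections of members of τ.
All pairwise intersections and unions checked — each lies in τ. Therefore τ satisfies (T1), (T2), (T3): it IS a topology on X.


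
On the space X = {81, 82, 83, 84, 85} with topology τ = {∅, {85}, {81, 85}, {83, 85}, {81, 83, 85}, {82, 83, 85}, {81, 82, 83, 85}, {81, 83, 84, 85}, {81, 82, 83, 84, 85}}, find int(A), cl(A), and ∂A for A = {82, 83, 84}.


int(A) = ∅, cl(A) = {82, 83, 84}, ∂A = {82, 83, 84}.

Closed sets in (X, τ) are complements of opens:
  closed(X, τ) = {∅, {82}, {84}, {81, 84}, {82, 84}, {81, 82, 84}, {82, 83, 84}, {81, 82, 83, 84}, {81, 82, 83, 84, 85}}.
int(A) = ⋃ {U ∈ τ : U ⊆ A}. Opens contained in A: ∅.
Taking the union of these: int(A) = ∅.
cl(A) = ⋂ {C closed : A ⊆ C}. Closed sets containing A: {82, 83, 84}, {81, 82, 83, 84}, {81, 82, 83, 84, 85}.
Intersecting these: cl(A) = {82, 83, 84}.
∂A = cl(A) ∖ int(A) = {82, 83, 84} ∖ ∅ = {82, 83, 84}.


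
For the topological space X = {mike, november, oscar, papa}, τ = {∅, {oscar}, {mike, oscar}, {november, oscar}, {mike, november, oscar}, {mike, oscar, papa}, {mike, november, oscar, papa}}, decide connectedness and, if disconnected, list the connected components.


(X, τ) is connected.

Find clopen sets (U ∈ τ with X ∖ U ∈ τ):
  U = ∅, X ∖ U = {mike, november, oscar, papa} — both open, so U is clopen.
  U = {mike, november, oscar, papa}, X ∖ U = ∅ — both open, so U is clopen.
Only trivial clopens (∅ and X) exist, so (X, τ) is connected.
Compute connected components by grouping points that agree on all clopens:
  component: {mike, november, oscar, papa}


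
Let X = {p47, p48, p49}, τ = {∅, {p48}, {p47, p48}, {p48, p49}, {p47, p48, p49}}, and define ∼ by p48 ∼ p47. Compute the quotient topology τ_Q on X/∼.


X/∼ = {[p47=p48], [p49]}; |τ_Q| = 3.

Equivalence classes: [p47=p48], [p49].
Quotient map π: X → X/∼ sends p47 ↦ [p47=p48], p48 ↦ [p47=p48], p49 ↦ [p49].
For each subset V ⊆ X/∼, compute π^{-1}(V) ⊆ X and check whether π^{-1}(V) ∈ τ. V is open in τ_Q iff π^{-1}(V) ∈ τ.
  V = {}: π^{-1}(V) = ∅ ∈ τ ✓.
  V = {[p47=p48]}: π^{-1}(V) = {p47, p48} ∈ τ ✓.
  V = {[p49]}: π^{-1}(V) = {p49} ∉ τ ✗.
  V = {[p47=p48], [p49]}: π^{-1}(V) = {p47, p48, p49} ∈ τ ✓.
Open sets in the quotient: τ_Q = {{}, {[p47=p48]}, {[p47=p48], [p49]}} (3 elements).


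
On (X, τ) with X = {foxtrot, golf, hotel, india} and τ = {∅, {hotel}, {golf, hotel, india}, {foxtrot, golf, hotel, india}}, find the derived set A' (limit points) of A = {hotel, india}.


A' = {foxtrot, golf, india}

For each x ∈ X, list the open sets U ∈ τ with x ∈ U, then check whether U ∩ (A ∖ {x}) ≠ ∅ for every such U.
  x = foxtrot: opens ∋ x are {foxtrot, golf, hotel, india}; each meets A ∖ {foxtrot}, so x IS a limit point.
  x = golf: opens ∋ x are {golf, hotel, india}, {foxtrot, golf, hotel, india}; each meets A ∖ {golf}, so x IS a limit point.
  x = hotel: open {hotel} ∋ x has {hotel} ∩ (A ∖ {hotel}) = ∅, so x is NOT a limit point.
  x = india: opens ∋ x are {golf, hotel, india}, {foxtrot, golf, hotel, india}; each meets A ∖ {india}, so x IS a limit point.
Collecting: A' = {foxtrot, golf, india}.


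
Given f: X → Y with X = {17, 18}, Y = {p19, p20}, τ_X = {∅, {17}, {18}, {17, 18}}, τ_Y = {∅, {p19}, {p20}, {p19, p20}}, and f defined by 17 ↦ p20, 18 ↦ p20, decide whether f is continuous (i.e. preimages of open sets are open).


f IS continuous.

Compute f^{-1}(U) for each U ∈ τ_Y:
  U = ∅: f^{-1}(U) = ∅ ∈ τ_X ✓.
  U = {p19}: f^{-1}(U) = ∅ ∈ τ_X ✓.
  U = {p20}: f^{-1}(U) = {17, 18} ∈ τ_X ✓.
  U = {p19, p20}: f^{-1}(U) = {17, 18} ∈ τ_X ✓.
Every preimage lies in τ_X, so f IS continuous.


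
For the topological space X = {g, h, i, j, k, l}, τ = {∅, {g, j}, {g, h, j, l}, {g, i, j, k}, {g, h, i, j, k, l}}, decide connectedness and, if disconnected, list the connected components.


(X, τ) is connected.

Find clopen sets (U ∈ τ with X ∖ U ∈ τ):
  U = ∅, X ∖ U = {g, h, i, j, k, l} — both open, so U is clopen.
  U = {g, h, i, j, k, l}, X ∖ U = ∅ — both open, so U is clopen.
Only trivial clopens (∅ and X) exist, so (X, τ) is connected.
Compute connected components by grouping points that agree on all clopens:
  component: {g, h, i, j, k, l}


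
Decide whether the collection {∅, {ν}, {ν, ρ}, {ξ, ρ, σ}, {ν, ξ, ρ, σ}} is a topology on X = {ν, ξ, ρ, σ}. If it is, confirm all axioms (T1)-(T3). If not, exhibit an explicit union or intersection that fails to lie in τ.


τ is NOT a topology on X.

Axiom (T1): ∅ ∈ τ? Yes; X ∈ τ? Yes.
Axiom (T2/T3): check pairwise unions and intersections of members of τ.
Counterexample for (T3): {ν, ρ} ∩ {ξ, ρ, σ} = {ρ} ∉ τ. Therefore τ is NOT a topology.


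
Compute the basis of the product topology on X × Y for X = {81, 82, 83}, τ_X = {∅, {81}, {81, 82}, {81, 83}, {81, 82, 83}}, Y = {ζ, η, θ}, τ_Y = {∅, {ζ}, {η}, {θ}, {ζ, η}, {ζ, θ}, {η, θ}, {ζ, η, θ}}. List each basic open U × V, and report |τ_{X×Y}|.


Basis B = {∅ × ∅, {81} × {ζ}, {81} × {η}, {81} × {θ}, {81} × {ζ, η}, {81} × {ζ, θ}, {81, 82} × {ζ}, {81, 83} × {ζ}, {81} × {η, θ}, {81, 82} × {η}, {81, 83} × {η}, {81, 82} × {θ}, {81, 83} × {θ}, {81} × {ζ, η, θ}, {81, 82, 83} × {ζ}, {81, 82, 83} × {η}, {81, 82, 83} × {θ}, {81, 82} × {ζ, η}, {81, 83} × {ζ, η}, {81, 82} × {ζ, θ}, {81, 83} × {ζ, θ}, {81, 82} × {η, θ}, {81, 83} × {η, θ}, {81, 82} × {ζ, η, θ}, {81, 83} × {ζ, η, θ}, {81, 82, 83} × {ζ, η}, {81, 82, 83} × {ζ, θ}, {81, 82, 83} × {η, θ}, {81, 82, 83} × {ζ, η, θ}}; |τ_{X×Y}| = 125.

Enumerate products U × V with U ∈ τ_X, V ∈ τ_Y (deduplicated):
  ∅ × ∅ = {} (∅)
  {81} × {ζ} = {(81,ζ)}
  {81} × {η} = {(81,η)}
  {81} × {θ} = {(81,θ)}
  {81} × {ζ, η} = {(81,ζ), (81,η)}
  {81} × {ζ, θ} = {(81,ζ), (81,θ)}
  {81, 82} × {ζ} = {(81,ζ), (82,ζ)}
  {81, 83} × {ζ} = {(81,ζ), (83,ζ)}
  {81} × {η, θ} = {(81,η), (81,θ)}
  {81, 82} × {η} = {(81,η), (82,η)}
  {81, 83} × {η} = {(81,η), (83,η)}
  {81, 82} × {θ} = {(81,θ), (82,θ)}
  {81, 83} × {θ} = {(81,θ), (83,θ)}
  {81} × {ζ, η, θ} = {(81,ζ), (81,η), (81,θ)}
  {81, 82, 83} × {ζ} = {(81,ζ), (82,ζ), (83,ζ)}
  {81, 82, 83} × {η} = {(81,η), (82,η), (83,η)}
  {81, 82, 83} × {θ} = {(81,θ), (82,θ), (83,θ)}
  {81, 82} × {ζ, η} = {(81,ζ), (81,η), (82,ζ), (82,η)}
  {81, 83} × {ζ, η} = {(81,ζ), (81,η), (83,ζ), (83,η)}
  {81, 82} × {ζ, θ} = {(81,ζ), (81,θ), (82,ζ), (82,θ)}
  {81, 83} × {ζ, θ} = {(81,ζ), (81,θ), (83,ζ), (83,θ)}
  {81, 82} × {η, θ} = {(81,η), (81,θ), (82,η), (82,θ)}
  {81, 83} × {η, θ} = {(81,η), (81,θ), (83,η), (83,θ)}
  {81, 82} × {ζ, η, θ} = {(81,ζ), (81,η), (81,θ), (82,ζ), (82,η), (82,θ)}
  {81, 83} × {ζ, η, θ} = {(81,ζ), (81,η), (81,θ), (83,ζ), (83,η), (83,θ)}
  {81, 82, 83} × {ζ, η} = {(81,ζ), (81,η), (82,ζ), (82,η), (83,ζ), (83,η)}
  {81, 82, 83} × {ζ, θ} = {(81,ζ), (81,θ), (82,ζ), (82,θ), (83,ζ), (83,θ)}
  {81, 82, 83} × {η, θ} = {(81,η), (81,θ), (82,η), (82,θ), (83,η), (83,θ)}
  {81, 82, 83} × {ζ, η, θ} = {(81,ζ), (81,η), (81,θ), (82,ζ), (82,η), (82,θ), (83,ζ), (83,η), (83,θ)}
These 29 distinct sets form the basis B.
Close under arbitrary unions to get τ_{X×Y}; counting gives |τ_{X×Y}| = 125.
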